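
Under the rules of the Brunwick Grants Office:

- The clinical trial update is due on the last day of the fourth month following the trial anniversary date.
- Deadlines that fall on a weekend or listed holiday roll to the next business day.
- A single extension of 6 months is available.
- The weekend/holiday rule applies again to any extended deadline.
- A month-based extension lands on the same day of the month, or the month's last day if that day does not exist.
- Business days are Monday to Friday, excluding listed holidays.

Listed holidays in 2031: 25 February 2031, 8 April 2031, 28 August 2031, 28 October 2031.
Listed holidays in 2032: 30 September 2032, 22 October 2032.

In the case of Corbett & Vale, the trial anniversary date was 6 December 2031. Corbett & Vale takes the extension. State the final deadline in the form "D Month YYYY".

4 months after 6 December 2031 is April 2032; that month ends on 30 April 2032.
30 April 2032 (Friday) is already a business day.
The 6 months extension carries 30 April 2032 to 30 October 2032.
Because 30 October 2032 is a Saturday, the deadline becomes 1 November 2032 (Monday).
The final due date is 1 November 2032.

1 November 2032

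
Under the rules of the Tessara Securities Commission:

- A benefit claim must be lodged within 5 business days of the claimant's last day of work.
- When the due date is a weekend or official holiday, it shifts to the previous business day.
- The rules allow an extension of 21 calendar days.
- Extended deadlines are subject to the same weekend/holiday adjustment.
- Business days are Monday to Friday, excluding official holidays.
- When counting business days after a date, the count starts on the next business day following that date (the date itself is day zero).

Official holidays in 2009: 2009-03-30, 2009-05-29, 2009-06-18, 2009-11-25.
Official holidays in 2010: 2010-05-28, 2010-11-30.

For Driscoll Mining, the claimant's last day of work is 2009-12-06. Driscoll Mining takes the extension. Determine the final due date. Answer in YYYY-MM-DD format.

2010-01-01

Counting 5 business days after 2009-12-06 (skipping weekends and listed holidays) reaches 2009-12-11.
2009-12-11 (Friday) is already a business day.
Add the 21 calendar-day extension to 2009-12-11: 2010-01-01.
2010-01-01 (Friday) is already a business day.
Deadline: 2010-01-01.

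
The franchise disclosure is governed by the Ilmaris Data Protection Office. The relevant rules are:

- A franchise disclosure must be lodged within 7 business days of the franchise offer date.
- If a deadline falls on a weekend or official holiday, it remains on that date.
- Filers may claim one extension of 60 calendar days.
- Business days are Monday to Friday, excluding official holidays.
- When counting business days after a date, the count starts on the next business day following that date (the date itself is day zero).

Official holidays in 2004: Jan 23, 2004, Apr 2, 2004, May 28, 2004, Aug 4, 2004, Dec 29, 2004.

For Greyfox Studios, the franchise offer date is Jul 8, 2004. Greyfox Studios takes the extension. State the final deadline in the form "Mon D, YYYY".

7 business days after Jul 8, 2004, excluding weekends and holidays, is Jul 19, 2004.
No adjustment is made for weekends or holidays, so Jul 19, 2004 stands.
With the 60-day extension, Jul 19, 2004 becomes Sep 17, 2004.
No adjustment is made for weekends or holidays, so Sep 17, 2004 stands.
Final deadline: Sep 17, 2004.

Sep 17, 2004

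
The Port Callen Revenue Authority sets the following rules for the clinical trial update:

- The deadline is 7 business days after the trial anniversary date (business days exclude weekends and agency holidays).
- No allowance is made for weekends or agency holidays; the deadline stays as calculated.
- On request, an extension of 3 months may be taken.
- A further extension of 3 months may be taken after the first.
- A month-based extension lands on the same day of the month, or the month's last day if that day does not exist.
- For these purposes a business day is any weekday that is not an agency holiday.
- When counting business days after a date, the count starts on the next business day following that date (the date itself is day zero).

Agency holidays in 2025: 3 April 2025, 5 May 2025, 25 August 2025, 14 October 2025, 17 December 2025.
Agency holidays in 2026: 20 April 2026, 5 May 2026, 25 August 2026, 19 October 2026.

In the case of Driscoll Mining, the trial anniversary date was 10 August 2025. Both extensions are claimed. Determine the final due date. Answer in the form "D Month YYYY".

Counting 7 business days after 10 August 2025 (skipping weekends and listed holidays) reaches 19 August 2025.
No adjustment is made for weekends or holidays, so 19 August 2025 stands.
Applying the 3 months extension: 3 months after 19 August 2025 is 19 November 2025.
19 November 2025 falls on a Wednesday. The rules make no weekend/holiday allowance, so it remains 19 November 2025.
Applying the 3 months extension: 3 months after 19 November 2025 is 19 February 2026.
19 February 2026 falls on a Thursday. The rules make no weekend/holiday allowance, so it remains 19 February 2026.
So the filing is due 19 February 2026.

19 February 2026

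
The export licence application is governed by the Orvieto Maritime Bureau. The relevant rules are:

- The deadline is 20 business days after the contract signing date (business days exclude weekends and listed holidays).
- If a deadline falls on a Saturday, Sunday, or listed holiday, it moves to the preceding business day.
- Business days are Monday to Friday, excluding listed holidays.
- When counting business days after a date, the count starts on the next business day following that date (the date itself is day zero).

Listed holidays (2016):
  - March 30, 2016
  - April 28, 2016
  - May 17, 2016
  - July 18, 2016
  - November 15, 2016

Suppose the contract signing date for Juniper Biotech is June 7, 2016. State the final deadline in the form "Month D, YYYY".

July 5, 2016

Starting the day after June 7, 2016 and counting 20 business days lands on July 5, 2016.
July 5, 2016 (Tuesday) is already a business day.
Final deadline: July 5, 2016.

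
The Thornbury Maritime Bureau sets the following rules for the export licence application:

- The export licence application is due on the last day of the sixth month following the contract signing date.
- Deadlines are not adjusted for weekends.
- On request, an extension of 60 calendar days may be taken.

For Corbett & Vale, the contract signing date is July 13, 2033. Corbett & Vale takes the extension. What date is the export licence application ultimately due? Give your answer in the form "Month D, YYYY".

6 months after July 13, 2033 is January 2034; that month ends on January 31, 2034.
No adjustment is made for weekends or holidays, so January 31, 2034 stands.
Add the 60 calendar-day extension to January 31, 2034: April 1, 2034.
No adjustment is made for weekends or holidays, so April 1, 2034 stands.
The final due date is April 1, 2034.

April 1, 2034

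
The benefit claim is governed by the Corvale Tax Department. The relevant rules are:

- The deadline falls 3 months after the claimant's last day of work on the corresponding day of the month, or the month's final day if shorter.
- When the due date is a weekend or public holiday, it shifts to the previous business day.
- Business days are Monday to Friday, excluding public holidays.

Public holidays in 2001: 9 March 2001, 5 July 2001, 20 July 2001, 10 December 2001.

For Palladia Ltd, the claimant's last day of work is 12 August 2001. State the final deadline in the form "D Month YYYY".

12 November 2001

3 months from 12 August 2001 is 12 November 2001.
12 November 2001 is a Monday and not a listed holiday, so it stands.
Deadline: 12 November 2001.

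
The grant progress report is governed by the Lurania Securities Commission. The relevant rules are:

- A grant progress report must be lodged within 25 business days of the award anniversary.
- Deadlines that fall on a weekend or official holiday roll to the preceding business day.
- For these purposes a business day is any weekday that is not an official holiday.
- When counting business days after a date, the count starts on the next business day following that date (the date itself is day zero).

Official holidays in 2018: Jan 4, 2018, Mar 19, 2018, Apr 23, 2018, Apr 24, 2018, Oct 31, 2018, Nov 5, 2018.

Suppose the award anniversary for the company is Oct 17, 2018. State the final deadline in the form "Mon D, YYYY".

Nov 23, 2018

Counting 25 business days after Oct 17, 2018 (skipping weekends and listed holidays) reaches Nov 23, 2018.
Since Nov 23, 2018 is a Friday and not a holiday, the date is unchanged.
So the filing is due Nov 23, 2018.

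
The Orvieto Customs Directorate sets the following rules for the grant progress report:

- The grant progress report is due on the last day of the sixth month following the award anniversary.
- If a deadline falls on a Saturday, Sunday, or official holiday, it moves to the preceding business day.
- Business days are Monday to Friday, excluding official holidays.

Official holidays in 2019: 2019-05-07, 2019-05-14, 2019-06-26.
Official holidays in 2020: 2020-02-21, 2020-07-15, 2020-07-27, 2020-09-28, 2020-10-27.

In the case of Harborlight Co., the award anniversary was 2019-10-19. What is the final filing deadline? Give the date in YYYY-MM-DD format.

6 months after 2019-10-19 is April 2020; that month ends on 2020-04-30.
2020-04-30 is a Thursday and not a listed holiday, so it stands.
Final deadline: 2020-04-30.

2020-04-30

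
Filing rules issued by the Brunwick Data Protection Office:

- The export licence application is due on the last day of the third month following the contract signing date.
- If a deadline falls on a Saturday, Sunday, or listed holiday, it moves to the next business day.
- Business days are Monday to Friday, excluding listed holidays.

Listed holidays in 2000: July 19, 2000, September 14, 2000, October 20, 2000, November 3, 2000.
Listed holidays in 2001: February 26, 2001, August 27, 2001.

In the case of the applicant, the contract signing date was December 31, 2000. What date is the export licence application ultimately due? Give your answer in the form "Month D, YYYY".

3 months after December 31, 2000 falls in March 2001; the last day of that month is March 31, 2001.
Because March 31, 2001 is a Saturday, the deadline becomes April 2, 2001 (Monday).
The final due date is April 2, 2001.

April 2, 2001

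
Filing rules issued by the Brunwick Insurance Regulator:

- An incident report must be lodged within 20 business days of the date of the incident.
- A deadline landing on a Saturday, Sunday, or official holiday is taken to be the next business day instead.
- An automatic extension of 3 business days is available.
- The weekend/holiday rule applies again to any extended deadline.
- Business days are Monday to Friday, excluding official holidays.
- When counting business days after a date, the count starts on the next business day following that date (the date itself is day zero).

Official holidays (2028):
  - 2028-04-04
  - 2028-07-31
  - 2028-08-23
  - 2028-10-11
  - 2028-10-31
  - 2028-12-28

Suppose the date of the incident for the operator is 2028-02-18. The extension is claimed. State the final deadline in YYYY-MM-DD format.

2028-03-22

Starting the day after 2028-02-18 and counting 20 business days lands on 2028-03-17.
2028-03-17 is a Friday and not a listed holiday, so it stands.
Counting 3 further business days from 2028-03-17 reaches 2028-03-22.
2028-03-22 is a Wednesday and not a listed holiday, so it stands.
Deadline: 2028-03-22.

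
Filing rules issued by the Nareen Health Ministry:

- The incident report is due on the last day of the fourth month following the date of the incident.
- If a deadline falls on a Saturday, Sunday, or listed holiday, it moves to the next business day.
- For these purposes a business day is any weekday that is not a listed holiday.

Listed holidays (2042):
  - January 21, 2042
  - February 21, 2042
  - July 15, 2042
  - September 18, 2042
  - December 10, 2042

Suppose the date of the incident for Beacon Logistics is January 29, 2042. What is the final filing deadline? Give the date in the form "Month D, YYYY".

June 2, 2042

4 months after January 29, 2042 is May 2042; that month ends on May 31, 2042.
May 31, 2042 is a Saturday; the next business day is June 2, 2042 (Monday).
Deadline: June 2, 2042.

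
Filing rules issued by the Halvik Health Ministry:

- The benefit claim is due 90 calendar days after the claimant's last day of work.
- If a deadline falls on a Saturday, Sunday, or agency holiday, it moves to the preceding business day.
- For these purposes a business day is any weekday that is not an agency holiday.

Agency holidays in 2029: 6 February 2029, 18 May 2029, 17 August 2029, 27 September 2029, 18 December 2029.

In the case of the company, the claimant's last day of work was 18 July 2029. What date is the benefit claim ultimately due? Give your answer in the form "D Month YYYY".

16 October 2029

90 calendar days after 18 July 2029 is 16 October 2029.
Since 16 October 2029 is a Tuesday and not a holiday, the date is unchanged.
Deadline: 16 October 2029.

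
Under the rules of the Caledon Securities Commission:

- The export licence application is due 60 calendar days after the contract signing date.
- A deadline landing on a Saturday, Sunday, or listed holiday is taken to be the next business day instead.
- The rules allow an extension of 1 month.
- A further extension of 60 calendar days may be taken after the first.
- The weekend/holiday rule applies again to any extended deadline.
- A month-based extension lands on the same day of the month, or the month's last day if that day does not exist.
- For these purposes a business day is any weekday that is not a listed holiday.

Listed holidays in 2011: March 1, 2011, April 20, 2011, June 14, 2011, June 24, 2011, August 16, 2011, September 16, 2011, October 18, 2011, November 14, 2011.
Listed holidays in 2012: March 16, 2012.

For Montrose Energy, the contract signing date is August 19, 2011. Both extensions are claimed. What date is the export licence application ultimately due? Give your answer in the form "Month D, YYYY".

Adding 60 calendar days to August 19, 2011 gives October 18, 2011.
Because October 18, 2011 is a listed holiday, the deadline becomes October 19, 2011 (Wednesday).
Add 1 month to October 19, 2011: November 19, 2011.
November 19, 2011 is a Saturday; the next business day is November 21, 2011 (Monday).
The 60-calendar-day extension moves the deadline from November 21, 2011 to January 20, 2012.
Since January 20, 2012 is a Friday and not a holiday, the date is unchanged.
So the filing is due January 20, 2012.

January 20, 2012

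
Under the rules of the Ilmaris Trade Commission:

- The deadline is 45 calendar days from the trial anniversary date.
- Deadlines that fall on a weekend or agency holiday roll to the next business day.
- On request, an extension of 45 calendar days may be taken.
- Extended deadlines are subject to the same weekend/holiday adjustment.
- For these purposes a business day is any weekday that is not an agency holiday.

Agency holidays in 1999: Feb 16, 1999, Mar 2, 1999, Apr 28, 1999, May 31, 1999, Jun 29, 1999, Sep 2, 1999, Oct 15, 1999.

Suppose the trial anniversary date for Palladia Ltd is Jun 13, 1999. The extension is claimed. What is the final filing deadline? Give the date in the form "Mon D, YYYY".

Sep 13, 1999

Adding 45 calendar days to Jun 13, 1999 gives Jul 28, 1999.
Jul 28, 1999 (Wednesday) is already a business day.
Add the 45 calendar-day extension to Jul 28, 1999: Sep 11, 1999.
Sep 11, 1999 falls on a Saturday. Rolling to the next business day gives Sep 13, 1999, a Monday.
So the filing is due Sep 13, 1999.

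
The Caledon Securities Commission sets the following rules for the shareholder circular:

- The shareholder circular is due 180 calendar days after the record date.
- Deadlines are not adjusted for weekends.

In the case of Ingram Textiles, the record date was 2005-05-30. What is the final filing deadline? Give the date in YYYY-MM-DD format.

From 2005-05-30, 180 calendar days later is 2005-11-26.
2005-11-26 falls on a Saturday. The rules make no weekend/holiday allowance, so it remains 2005-11-26.
So the filing is due 2005-11-26.

2005-11-26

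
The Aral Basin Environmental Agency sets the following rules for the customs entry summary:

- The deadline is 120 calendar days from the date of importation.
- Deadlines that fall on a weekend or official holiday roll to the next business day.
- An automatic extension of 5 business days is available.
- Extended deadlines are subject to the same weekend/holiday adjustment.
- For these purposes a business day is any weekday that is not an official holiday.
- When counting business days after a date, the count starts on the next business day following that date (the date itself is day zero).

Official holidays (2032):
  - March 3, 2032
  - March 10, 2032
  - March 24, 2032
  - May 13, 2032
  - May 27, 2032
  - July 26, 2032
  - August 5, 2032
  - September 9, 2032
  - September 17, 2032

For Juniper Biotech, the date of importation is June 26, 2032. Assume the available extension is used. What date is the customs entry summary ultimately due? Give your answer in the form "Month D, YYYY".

November 1, 2032

Adding 120 calendar days to June 26, 2032 gives October 24, 2032.
October 24, 2032 is a Sunday, so it moves to the next business day, October 25, 2032 (Monday).
Counting 5 further business days from October 25, 2032 reaches November 1, 2032.
November 1, 2032 falls on a Monday, which is a business day, so no adjustment is needed.
So the filing is due November 1, 2032.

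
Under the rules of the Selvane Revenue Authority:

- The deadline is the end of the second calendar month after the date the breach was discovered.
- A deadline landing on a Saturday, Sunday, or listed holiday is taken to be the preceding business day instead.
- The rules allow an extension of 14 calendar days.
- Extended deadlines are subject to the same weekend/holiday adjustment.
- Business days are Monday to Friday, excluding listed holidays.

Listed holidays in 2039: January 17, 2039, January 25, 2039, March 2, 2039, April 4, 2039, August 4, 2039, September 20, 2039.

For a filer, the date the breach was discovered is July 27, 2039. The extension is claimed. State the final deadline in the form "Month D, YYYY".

2 months after July 27, 2039 is September 2039; that month ends on September 30, 2039.
Since September 30, 2039 is a Friday and not a holiday, the date is unchanged.
With the 14-day extension, September 30, 2039 becomes October 14, 2039.
October 14, 2039 falls on a Friday, which is a business day, so no adjustment is needed.
Final deadline: October 14, 2039.

October 14, 2039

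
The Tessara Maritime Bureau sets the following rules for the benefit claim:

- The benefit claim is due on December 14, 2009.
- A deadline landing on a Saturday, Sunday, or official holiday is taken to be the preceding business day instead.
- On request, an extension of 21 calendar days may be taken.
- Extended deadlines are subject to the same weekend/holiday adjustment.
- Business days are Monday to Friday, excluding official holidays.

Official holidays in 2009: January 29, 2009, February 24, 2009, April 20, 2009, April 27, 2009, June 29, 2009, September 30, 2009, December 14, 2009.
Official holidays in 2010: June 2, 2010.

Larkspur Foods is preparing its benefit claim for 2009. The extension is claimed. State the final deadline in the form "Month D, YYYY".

Start from the fixed due date, December 14, 2009.
December 14, 2009 is a listed holiday, so it moves to the preceding business day, December 11, 2009 (Friday).
The 21-calendar-day extension moves the deadline from December 11, 2009 to January 1, 2010.
Since January 1, 2010 is a Friday and not a holiday, the date is unchanged.
The final due date is January 1, 2010.

January 1, 2010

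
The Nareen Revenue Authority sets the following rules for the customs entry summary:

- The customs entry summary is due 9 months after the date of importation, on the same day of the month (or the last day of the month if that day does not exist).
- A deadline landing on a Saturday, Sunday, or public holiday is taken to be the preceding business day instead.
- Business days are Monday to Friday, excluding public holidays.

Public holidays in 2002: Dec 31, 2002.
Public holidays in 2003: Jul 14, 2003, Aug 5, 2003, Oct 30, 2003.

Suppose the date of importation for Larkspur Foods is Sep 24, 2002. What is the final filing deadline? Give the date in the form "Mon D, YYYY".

Jun 24, 2003

9 months after Sep 24, 2002, on the same day of the month, is Jun 24, 2003.
Since Jun 24, 2003 is a Tuesday and not a holiday, the date is unchanged.
The final due date is Jun 24, 2003.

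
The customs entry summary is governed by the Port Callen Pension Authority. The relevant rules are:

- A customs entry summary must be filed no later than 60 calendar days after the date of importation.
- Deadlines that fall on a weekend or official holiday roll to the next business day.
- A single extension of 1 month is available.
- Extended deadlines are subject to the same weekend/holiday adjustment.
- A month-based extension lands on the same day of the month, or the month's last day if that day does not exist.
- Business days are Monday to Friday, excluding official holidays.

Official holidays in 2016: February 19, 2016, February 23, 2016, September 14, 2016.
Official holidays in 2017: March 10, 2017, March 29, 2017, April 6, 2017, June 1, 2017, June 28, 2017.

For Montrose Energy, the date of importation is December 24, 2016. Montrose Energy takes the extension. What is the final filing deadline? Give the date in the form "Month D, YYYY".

March 22, 2017

Adding 60 calendar days to December 24, 2016 gives February 22, 2017.
February 22, 2017 (Wednesday) is already a business day.
The 1 month extension carries February 22, 2017 to March 22, 2017.
March 22, 2017 is a Wednesday and not a listed holiday, so it stands.
Final deadline: March 22, 2017.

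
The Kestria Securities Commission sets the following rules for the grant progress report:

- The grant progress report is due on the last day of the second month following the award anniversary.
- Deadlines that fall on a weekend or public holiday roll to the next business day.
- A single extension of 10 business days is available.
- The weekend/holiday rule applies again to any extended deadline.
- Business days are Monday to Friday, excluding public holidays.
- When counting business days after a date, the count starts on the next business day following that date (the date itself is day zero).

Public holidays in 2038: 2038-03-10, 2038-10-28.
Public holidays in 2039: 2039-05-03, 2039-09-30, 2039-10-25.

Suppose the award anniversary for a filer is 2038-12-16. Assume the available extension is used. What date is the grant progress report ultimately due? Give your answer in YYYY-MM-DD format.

2039-03-14

2 months after 2038-12-16 is February 2039; that month ends on 2039-02-28.
2039-02-28 is a Monday and not a listed holiday, so it stands.
The 10-business-day extension runs from 2039-02-28 to 2039-03-14.
Since 2039-03-14 is a Monday and not a holiday, the date is unchanged.
Final deadline: 2039-03-14.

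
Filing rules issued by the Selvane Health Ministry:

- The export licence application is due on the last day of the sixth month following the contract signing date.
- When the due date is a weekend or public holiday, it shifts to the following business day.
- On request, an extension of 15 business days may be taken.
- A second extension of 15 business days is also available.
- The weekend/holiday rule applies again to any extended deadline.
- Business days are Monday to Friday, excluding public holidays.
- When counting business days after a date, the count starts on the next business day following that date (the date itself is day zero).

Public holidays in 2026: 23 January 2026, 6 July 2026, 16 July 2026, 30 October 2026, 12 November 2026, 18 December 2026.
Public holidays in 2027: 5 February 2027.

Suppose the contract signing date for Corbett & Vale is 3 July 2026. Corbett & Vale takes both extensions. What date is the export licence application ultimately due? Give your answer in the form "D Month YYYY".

The sixth month after 3 July 2026 is January 2027, whose last day is 31 January 2027.
Because 31 January 2027 is a Sunday, the deadline becomes 1 February 2027 (Monday).
Counting 15 further business days from 1 February 2027 reaches 23 February 2027.
23 February 2027 is a Tuesday and not a listed holiday, so it stands.
Counting 15 further business days from 23 February 2027 reaches 16 March 2027.
Since 16 March 2027 is a Tuesday and not a holiday, the date is unchanged.
Deadline: 16 March 2027.

16 March 2027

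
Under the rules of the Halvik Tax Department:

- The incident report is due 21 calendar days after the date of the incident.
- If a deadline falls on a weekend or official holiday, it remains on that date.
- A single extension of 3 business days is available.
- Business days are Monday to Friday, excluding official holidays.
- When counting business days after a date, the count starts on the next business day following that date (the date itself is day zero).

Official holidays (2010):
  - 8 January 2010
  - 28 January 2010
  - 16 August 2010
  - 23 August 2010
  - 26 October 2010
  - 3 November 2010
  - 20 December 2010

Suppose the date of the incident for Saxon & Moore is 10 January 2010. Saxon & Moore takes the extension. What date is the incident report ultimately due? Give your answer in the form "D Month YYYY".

3 February 2010

Trigger date 10 January 2010 + 21 calendar days = 31 January 2010.
31 January 2010 falls on a Sunday. The rules make no weekend/holiday allowance, so it remains 31 January 2010.
The 3-business-day extension runs from 31 January 2010 to 3 February 2010.
No adjustment is made for weekends or holidays, so 3 February 2010 stands.
Deadline: 3 February 2010.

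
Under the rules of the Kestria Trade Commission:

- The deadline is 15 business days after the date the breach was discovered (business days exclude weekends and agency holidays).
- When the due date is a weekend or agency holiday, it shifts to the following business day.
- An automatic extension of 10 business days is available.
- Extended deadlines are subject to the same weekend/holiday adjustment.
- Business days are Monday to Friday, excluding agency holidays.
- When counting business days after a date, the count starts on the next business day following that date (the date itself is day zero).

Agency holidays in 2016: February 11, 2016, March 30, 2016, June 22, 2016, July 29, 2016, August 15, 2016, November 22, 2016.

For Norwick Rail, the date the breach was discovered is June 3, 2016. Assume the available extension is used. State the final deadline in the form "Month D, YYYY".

Counting 15 business days after June 3, 2016 (skipping weekends and listed holidays) reaches June 27, 2016.
June 27, 2016 is a Monday and not a listed holiday, so it stands.
Counting 10 further business days from June 27, 2016 reaches July 11, 2016.
July 11, 2016 falls on a Monday, which is a business day, so no adjustment is needed.
Deadline: July 11, 2016.

July 11, 2016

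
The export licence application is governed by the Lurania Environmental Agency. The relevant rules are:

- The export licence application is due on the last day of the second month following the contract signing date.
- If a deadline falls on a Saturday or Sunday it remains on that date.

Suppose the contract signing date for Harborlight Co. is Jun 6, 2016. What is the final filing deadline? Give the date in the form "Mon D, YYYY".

The second month after Jun 6, 2016 is August 2016, whose last day is Aug 31, 2016.
Aug 31, 2016 falls on a Wednesday. The rules make no weekend/holiday allowance, so it remains Aug 31, 2016.
Final deadline: Aug 31, 2016.

Aug 31, 2016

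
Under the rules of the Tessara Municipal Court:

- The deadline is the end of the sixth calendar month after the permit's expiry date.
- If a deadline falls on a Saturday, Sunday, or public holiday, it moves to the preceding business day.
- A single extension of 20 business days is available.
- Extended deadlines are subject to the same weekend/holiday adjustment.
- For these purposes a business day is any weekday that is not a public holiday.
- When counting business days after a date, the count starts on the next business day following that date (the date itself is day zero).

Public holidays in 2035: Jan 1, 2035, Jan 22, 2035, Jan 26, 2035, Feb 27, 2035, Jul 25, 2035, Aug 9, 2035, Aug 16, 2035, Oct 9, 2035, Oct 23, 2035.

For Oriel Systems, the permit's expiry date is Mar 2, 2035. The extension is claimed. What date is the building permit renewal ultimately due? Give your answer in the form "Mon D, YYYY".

6 months after Mar 2, 2035 is September 2035; that month ends on Sep 30, 2035.
Sep 30, 2035 is a Sunday, so it moves to the preceding business day, Sep 28, 2035 (Friday).
The 20-business-day extension runs from Sep 28, 2035 to Oct 30, 2035.
Since Oct 30, 2035 is a Tuesday and not a holiday, the date is unchanged.
So the filing is due Oct 30, 2035.

Oct 30, 2035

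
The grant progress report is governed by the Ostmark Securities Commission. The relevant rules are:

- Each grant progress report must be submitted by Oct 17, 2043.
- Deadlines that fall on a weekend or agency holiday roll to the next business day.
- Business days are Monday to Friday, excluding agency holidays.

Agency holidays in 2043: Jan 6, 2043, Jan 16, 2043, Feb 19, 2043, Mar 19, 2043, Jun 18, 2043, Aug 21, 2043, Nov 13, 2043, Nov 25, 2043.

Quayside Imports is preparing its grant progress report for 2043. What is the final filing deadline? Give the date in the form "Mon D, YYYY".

Oct 19, 2043

The stated deadline is Oct 17, 2043.
Oct 17, 2043 is a Saturday; the next business day is Oct 19, 2043 (Monday).
Final deadline: Oct 19, 2043.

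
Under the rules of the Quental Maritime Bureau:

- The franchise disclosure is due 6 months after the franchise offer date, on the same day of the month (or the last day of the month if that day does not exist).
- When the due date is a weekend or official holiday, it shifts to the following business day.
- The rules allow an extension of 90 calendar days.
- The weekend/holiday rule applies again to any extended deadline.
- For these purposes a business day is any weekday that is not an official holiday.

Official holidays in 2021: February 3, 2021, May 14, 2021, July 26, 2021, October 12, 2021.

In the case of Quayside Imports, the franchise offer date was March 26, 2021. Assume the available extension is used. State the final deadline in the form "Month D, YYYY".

6 months after March 26, 2021, on the same day of the month, is September 26, 2021.
September 26, 2021 is a Sunday; the next business day is September 27, 2021 (Monday).
Add the 90 calendar-day extension to September 27, 2021: December 26, 2021.
December 26, 2021 is a Sunday; the next business day is December 27, 2021 (Monday).
The final due date is December 27, 2021.

December 27, 2021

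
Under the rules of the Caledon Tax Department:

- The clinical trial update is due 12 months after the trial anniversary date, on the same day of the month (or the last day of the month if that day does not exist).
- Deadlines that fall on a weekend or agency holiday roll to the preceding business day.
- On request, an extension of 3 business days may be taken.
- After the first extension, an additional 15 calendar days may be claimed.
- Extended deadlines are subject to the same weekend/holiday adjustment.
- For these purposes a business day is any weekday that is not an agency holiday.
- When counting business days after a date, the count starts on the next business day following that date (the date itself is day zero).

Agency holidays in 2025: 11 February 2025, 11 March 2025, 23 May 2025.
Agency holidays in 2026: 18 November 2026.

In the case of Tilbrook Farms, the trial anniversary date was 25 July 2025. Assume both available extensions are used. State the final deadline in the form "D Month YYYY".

Moving 12 months forward from 25 July 2025 on the corresponding day gives 25 July 2026.
25 July 2026 is a Saturday; the preceding business day is 24 July 2026 (Friday).
Applying the 3-business-day extension: 3 business days after 24 July 2026 is 29 July 2026.
29 July 2026 is a Wednesday and not a listed holiday, so it stands.
With the 15-day extension, 29 July 2026 becomes 13 August 2026.
Since 13 August 2026 is a Thursday and not a holiday, the date is unchanged.
Final deadline: 13 August 2026.

13 August 2026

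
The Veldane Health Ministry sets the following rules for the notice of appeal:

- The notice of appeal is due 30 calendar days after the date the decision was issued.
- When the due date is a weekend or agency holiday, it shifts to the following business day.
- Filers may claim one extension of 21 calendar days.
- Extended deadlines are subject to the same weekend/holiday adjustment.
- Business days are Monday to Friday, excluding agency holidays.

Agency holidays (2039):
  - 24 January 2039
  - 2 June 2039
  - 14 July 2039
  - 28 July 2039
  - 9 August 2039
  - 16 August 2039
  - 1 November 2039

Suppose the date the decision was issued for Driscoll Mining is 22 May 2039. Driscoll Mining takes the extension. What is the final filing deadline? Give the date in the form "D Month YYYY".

From 22 May 2039, 30 calendar days later is 21 June 2039.
Since 21 June 2039 is a Tuesday and not a holiday, the date is unchanged.
The 21-calendar-day extension moves the deadline from 21 June 2039 to 12 July 2039.
12 July 2039 is a Tuesday and not a listed holiday, so it stands.
Deadline: 12 July 2039.

12 July 2039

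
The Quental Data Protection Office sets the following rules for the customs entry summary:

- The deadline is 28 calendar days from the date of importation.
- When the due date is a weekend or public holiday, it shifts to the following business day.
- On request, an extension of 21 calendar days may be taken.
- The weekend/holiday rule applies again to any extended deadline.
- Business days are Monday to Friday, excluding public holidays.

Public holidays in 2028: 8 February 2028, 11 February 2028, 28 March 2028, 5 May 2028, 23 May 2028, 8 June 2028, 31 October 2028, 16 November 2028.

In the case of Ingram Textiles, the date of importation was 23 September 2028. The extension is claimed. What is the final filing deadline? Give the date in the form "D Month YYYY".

13 November 2028

28 calendar days after 23 September 2028 is 21 October 2028.
21 October 2028 is a Saturday; the next business day is 23 October 2028 (Monday).
Add the 21 calendar-day extension to 23 October 2028: 13 November 2028.
13 November 2028 is a Monday and not a listed holiday, so it stands.
Final deadline: 13 November 2028.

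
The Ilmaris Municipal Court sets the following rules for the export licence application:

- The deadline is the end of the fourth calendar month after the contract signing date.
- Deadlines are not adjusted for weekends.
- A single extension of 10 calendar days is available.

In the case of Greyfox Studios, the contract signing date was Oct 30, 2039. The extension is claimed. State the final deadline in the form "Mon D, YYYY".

Mar 10, 2040

4 months after Oct 30, 2039 falls in February 2040; the last day of that month is Feb 29, 2040.
Feb 29, 2040 is a Wednesday; no weekend or holiday adjustment applies.
Applying the 10-calendar-day extension: Feb 29, 2040 + 10 days = Mar 10, 2040.
Mar 10, 2040 is a Saturday; no weekend or holiday adjustment applies.
The final due date is Mar 10, 2040.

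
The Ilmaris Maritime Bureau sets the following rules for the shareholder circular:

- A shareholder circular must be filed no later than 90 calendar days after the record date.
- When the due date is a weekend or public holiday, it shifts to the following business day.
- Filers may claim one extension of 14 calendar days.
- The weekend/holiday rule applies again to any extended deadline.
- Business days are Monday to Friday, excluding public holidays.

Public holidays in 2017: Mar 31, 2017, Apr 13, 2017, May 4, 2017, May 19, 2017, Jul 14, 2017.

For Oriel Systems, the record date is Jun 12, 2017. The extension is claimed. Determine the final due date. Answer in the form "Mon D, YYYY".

90 calendar days after Jun 12, 2017 is Sep 10, 2017.
Because Sep 10, 2017 is a Sunday, the deadline becomes Sep 11, 2017 (Monday).
Add the 14 calendar-day extension to Sep 11, 2017: Sep 25, 2017.
Since Sep 25, 2017 is a Monday and not a holiday, the date is unchanged.
Deadline: Sep 25, 2017.

Sep 25, 2017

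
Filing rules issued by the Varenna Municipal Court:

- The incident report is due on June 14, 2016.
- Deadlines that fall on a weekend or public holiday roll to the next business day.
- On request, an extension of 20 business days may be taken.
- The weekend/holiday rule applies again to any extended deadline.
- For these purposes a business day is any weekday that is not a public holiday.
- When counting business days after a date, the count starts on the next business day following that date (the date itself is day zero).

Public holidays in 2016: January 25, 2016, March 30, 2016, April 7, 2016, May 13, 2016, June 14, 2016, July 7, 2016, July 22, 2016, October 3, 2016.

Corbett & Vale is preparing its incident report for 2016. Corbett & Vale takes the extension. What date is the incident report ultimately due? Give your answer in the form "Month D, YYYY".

July 14, 2016

The statutory due date is June 14, 2016.
Because June 14, 2016 is a listed holiday, the deadline becomes June 15, 2016 (Wednesday).
Counting 20 further business days from June 15, 2016 reaches July 14, 2016.
July 14, 2016 falls on a Thursday, which is a business day, so no adjustment is needed.
Deadline: July 14, 2016.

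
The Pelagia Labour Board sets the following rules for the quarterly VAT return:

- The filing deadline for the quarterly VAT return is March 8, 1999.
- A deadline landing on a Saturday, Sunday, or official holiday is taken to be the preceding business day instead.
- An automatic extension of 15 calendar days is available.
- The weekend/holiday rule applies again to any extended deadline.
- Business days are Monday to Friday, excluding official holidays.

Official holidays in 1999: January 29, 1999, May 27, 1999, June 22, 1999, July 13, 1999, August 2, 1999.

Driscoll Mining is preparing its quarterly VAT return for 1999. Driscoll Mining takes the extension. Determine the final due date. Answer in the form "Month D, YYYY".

March 23, 1999

The statutory due date is March 8, 1999.
March 8, 1999 falls on a Monday, which is a business day, so no adjustment is needed.
With the 15-day extension, March 8, 1999 becomes March 23, 1999.
March 23, 1999 is a Tuesday and not a listed holiday, so it stands.
So the filing is due March 23, 1999.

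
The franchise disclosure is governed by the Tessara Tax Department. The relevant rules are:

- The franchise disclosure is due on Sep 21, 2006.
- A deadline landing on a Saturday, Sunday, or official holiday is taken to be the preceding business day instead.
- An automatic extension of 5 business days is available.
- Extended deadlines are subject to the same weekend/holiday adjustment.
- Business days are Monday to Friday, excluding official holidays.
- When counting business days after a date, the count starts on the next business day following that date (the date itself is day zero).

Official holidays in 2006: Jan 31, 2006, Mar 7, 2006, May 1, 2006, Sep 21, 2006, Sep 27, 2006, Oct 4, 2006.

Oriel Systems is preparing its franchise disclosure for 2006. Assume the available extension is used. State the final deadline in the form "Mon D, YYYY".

The statutory due date is Sep 21, 2006.
Sep 21, 2006 is a listed holiday; the preceding business day is Sep 20, 2006 (Wednesday).
The 5-business-day extension runs from Sep 20, 2006 to Sep 29, 2006.
Sep 29, 2006 (Friday) is already a business day.
The final due date is Sep 29, 2006.

Sep 29, 2006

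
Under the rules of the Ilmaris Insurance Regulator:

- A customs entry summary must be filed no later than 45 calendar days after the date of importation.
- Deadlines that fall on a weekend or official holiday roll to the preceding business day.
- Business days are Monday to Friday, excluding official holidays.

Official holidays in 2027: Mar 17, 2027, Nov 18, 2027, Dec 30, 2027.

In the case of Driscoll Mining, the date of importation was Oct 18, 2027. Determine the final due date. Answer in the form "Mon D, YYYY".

Dec 2, 2027

From Oct 18, 2027, 45 calendar days later is Dec 2, 2027.
Dec 2, 2027 (Thursday) is already a business day.
Final deadline: Dec 2, 2027.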